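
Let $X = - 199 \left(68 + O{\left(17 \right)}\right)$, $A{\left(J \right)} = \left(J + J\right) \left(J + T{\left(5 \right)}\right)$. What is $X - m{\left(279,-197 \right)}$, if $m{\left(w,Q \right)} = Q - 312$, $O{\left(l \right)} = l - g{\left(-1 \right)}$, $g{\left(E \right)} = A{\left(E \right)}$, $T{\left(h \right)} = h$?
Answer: $-17998$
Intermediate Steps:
$A{\left(J \right)} = 2 J \left(5 + J\right)$ ($A{\left(J \right)} = \left(J + J\right) \left(J + 5\right) = 2 J \left(5 + J\right)$)
$g{\left(E \right)} = 2 E \left(5 + E\right)$
$O{\left(l \right)} = 8 + l$ ($O{\left(l \right)} = l - 2 \left(-1\right) \left(5 - 1\right) = l - 2 \left(-1\right) 4 = l - -8 = l + 8 = 8 + l$)
$m{\left(w,Q \right)} = -312 + Q$
$X = -18507$ ($X = - 199 \left(68 + \left(8 + 17\right)\right) = - 199 \left(68 + 25\right) = \left(-199\right) 93 = -18507$)
$X - m{\left(279,-197 \right)} = -18507 - \left(-312 - 197\right) = -18507 - -509 = -18507 + 509 = -17998$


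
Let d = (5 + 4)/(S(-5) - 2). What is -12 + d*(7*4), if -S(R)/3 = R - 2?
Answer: 24/19 ≈ 1.2632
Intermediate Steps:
S(R) = 6 - 3*R (S(R) = -3*(R - 2) = -3*(-2 + R) = 6 - 3*R)
d = 9/19 (d = (5 + 4)/((6 - 3*(-5)) - 2) = 9/((6 + 15) - 2) = 9/(21 - 2) = 9/19 ≈ 0.47368)
-12 + d*(7*4) = -12 + 9*(7*4)/19 = -12 + (9/19)*28 = -12 + 252/19 = 24/19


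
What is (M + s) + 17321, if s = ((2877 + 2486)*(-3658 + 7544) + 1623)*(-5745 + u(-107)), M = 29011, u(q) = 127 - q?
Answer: -114861543819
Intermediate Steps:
s = -114861590151 (s = ((2877 + 2486)*(-3658 + 7544) + 1623)*(-5745 + (127 - 1*(-107))) = (5363*3886 + 1623)*(-5745 + (127 + 107)) = (20840618 + 1623)*(-5745 + 234) = 20842241*(-5511) = -114861590151)
(M + s) + 17321 = (29011 - 114861590151) + 17321 = -114861561140 + 17321 = -114861543819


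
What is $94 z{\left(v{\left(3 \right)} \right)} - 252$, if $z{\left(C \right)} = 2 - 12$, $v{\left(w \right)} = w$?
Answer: $-1192$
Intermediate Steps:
$z{\left(C \right)} = -10$ ($z{\left(C \right)} = 2 - 12 = -10$)
$94 z{\left(v{\left(3 \right)} \right)} - 252 = 94 \left(-10\right) - 252 = -940 - 252 = -1192$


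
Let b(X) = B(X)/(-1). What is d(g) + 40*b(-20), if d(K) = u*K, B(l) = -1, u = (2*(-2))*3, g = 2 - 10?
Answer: 136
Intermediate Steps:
g = -8
u = -12 (u = -4*3 = -12)
d(K) = -12*K
b(X) = 1 (b(X) = -1/(-1) = -1*(-1) = 1)
d(g) + 40*b(-20) = -12*(-8) + 40*1 = 96 + 40 = 136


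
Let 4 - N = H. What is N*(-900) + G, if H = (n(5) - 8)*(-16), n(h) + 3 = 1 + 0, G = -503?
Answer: 139897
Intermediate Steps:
n(h) = -2 (n(h) = -3 + (1 + 0) = -3 + 1 = -2)
H = 160 (H = (-2 - 8)*(-16) = -10*(-16) = 160)
N = -156 (N = 4 - 1*160 = 4 - 160 = -156)
N*(-900) + G = -156*(-900) - 503 = 140400 - 503 = 139897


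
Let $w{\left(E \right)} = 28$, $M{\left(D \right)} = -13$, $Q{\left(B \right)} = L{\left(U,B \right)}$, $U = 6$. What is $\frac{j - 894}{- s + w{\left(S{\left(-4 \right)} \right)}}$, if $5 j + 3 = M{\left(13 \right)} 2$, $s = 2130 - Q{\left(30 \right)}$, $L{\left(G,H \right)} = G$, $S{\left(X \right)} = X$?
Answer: $\frac{4499}{10480} \approx 0.42929$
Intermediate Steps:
$Q{\left(B \right)} = 6$
$s = 2124$ ($s = 2130 - 6 = 2124$)
$j = - \frac{29}{5}$ ($j = - \frac{3}{5} + \frac{\left(-13\right) 2}{5} = - \frac{3}{5} + \frac{1}{5} \left(-26\right) = - \frac{3}{5} - \frac{26}{5} = - \frac{29}{5} \approx -5.8$)
$\frac{j - 894}{- s + w{\left(S{\left(-4 \right)} \right)}} = \frac{- \frac{29}{5} - 894}{\left(-1\right) 2124 + 28} = - \frac{4499}{5 \left(-2124 + 28\right)} = - \frac{4499}{5 \left(-2096\right)} = \left(- \frac{4499}{5}\right) \left(- \frac{1}{2096}\right) = \frac{4499}{10480}$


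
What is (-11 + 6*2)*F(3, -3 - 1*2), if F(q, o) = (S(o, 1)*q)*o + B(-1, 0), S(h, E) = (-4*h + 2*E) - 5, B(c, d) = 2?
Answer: -253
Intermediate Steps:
S(h, E) = -5 - 4*h + 2*E
F(q, o) = 2 + o*q*(-3 - 4*o) (F(q, o) = ((-5 - 4*o + 2*1)*q)*o + 2 = ((-5 - 4*o + 2)*q)*o + 2 = ((-3 - 4*o)*q)*o + 2 = (q*(-3 - 4*o))*o + 2 = o*q*(-3 - 4*o) + 2 = 2 + o*q*(-3 - 4*o))
(-11 + 6*2)*F(3, -3 - 1*2) = (-11 + 6*2)*(2 - 1*(-3 - 1*2)*3*(3 + 4*(-3 - 1*2))) = (-11 + 12)*(2 - 1*(-3 - 2)*3*(3 + 4*(-3 - 2))) = 1*(2 - 1*(-5)*3*(3 + 4*(-5))) = 1*(2 - 1*(-5)*3*(3 - 20)) = 1*(2 - 1*(-5)*3*(-17)) = 1*(2 - 255) = 1*(-253) = -253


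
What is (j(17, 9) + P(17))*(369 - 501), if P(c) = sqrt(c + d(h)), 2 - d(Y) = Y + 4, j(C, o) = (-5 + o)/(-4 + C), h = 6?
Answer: -5676/13 ≈ -436.62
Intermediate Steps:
j(C, o) = (-5 + o)/(-4 + C)
d(Y) = -2 - Y (d(Y) = 2 - (Y + 4) = 2 - (4 + Y) = 2 + (-4 - Y) = -2 - Y)
P(c) = sqrt(-8 + c) (P(c) = sqrt(c + (-2 - 1*6)) = sqrt(c + (-2 - 6)) = sqrt(c - 8) = sqrt(-8 + c))
(j(17, 9) + P(17))*(369 - 501) = ((-5 + 9)/(-4 + 17) + sqrt(-8 + 17))*(369 - 501) = (4/13 + sqrt(9))*(-132) = ((1/13)*4 + 3)*(-132) = (4/13 + 3)*(-132) = (43/13)*(-132) = -5676/13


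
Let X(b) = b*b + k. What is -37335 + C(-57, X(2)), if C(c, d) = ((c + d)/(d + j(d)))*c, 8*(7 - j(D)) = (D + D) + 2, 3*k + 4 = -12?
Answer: -845405/23 ≈ -36757.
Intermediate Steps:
k = -16/3 (k = -4/3 + (⅓)*(-12) = -4/3 - 4 = -16/3 ≈ -5.3333)
j(D) = 27/4 - D/4 (j(D) = 7 - ((D + D) + 2)/8 = 7 - (2*D + 2)/8 = 7 - (2 + 2*D)/8 = 7 + (-¼ - D/4) = 27/4 - D/4)
X(b) = -16/3 + b² (X(b) = b*b - 16/3 = b² - 16/3 = -16/3 + b²)
C(c, d) = c*(c + d)/(27/4 + 3*d/4) (C(c, d) = ((c + d)/(d + (27/4 - d/4)))*c = ((c + d)/(27/4 + 3*d/4))*c = c*(c + d)/(27/4 + 3*d/4))
-37335 + C(-57, X(2)) = -37335 + (4/3)*(-57)*(-57 + (-16/3 + 2²))/(9 + (-16/3 + 2²)) = -37335 + (4/3)*(-57)*(-57 + (-16/3 + 4))/(9 + (-16/3 + 4)) = -37335 + (4/3)*(-57)*(-57 - 4/3)/(9 - 4/3) = -37335 + (4/3)*(-57)*(-175/3)/(23/3) = -37335 + (4/3)*(-57)*(3/23)*(-175/3) = -37335 + 13300/23 = -845405/23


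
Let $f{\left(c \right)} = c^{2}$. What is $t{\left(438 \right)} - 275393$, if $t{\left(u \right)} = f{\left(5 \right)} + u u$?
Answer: $-83524$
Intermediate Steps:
$t{\left(u \right)} = 25 + u^{2}$ ($t{\left(u \right)} = 5^{2} + u u = 25 + u^{2}$)
$t{\left(438 \right)} - 275393 = \left(25 + 438^{2}\right) - 275393 = \left(25 + 191844\right) - 275393 = 191869 - 275393 = -83524$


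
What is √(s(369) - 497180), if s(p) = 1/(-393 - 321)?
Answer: I*√253460375994/714 ≈ 705.11*I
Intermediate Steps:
s(p) = -1/714 (s(p) = 1/(-714) = -1/714)
√(s(369) - 497180) = √(-1/714 - 497180) = √(-354986521/714) = I*√253460375994/714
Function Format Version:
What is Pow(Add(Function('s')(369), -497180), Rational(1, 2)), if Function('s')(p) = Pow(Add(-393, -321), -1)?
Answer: Mul(Rational(1, 714), I, Pow(253460375994, Rational(1, 2))) ≈ Mul(705.11, I)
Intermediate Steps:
Function('s')(p) = Rational(-1, 714) (Function('s')(p) = Pow(-714, -1) = Rational(-1, 714))
Pow(Add(Function('s')(369), -497180), Rational(1, 2)) = Pow(Add(Rational(-1, 714), -497180), Rational(1, 2)) = Pow(Rational(-354986521, 714), Rational(1, 2)) = Mul(Rational(1, 714), I, Pow(253460375994, Rational(1, 2)))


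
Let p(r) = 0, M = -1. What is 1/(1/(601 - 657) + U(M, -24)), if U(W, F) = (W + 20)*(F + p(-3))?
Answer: -56/25537 ≈ -0.0021929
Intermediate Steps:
U(W, F) = F*(20 + W) (U(W, F) = (W + 20)*(F + 0) = (20 + W)*F = F*(20 + W))
1/(1/(601 - 657) + U(M, -24)) = 1/(1/(601 - 657) - 24*(20 - 1)) = 1/(1/(-56) - 24*19) = 1/(-1/56 - 456) = 1/(-25537/56) = -56/25537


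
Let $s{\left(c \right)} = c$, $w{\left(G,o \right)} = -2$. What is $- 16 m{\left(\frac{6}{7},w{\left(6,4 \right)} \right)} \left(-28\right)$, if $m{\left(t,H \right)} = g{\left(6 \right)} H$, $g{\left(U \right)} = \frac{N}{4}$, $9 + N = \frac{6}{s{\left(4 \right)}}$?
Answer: $1680$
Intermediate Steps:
$N = - \frac{15}{2}$ ($N = -9 + \frac{6}{4} = -9 + 6 \cdot \frac{1}{4} = -9 + \frac{3}{2} = - \frac{15}{2} \approx -7.5$)
$g{\left(U \right)} = - \frac{15}{8}$ ($g{\left(U \right)} = - \frac{15}{2 \cdot 4} = \left(- \frac{15}{2}\right) \frac{1}{4} = - \frac{15}{8}$)
$m{\left(t,H \right)} = - \frac{15 H}{8}$
$- 16 m{\left(\frac{6}{7},w{\left(6,4 \right)} \right)} \left(-28\right) = - 16 \left(\left(- \frac{15}{8}\right) \left(-2\right)\right) \left(-28\right) = \left(-16\right) \frac{15}{4} \left(-28\right) = \left(-60\right) \left(-28\right) = 1680$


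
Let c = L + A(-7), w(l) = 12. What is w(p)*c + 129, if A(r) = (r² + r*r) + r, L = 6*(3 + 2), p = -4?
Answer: 1581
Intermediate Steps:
L = 30 (L = 6*5 = 30)
A(r) = r + 2*r² (A(r) = (r² + r²) + r = 2*r² + r = r + 2*r²)
c = 121 (c = 30 - 7*(1 + 2*(-7)) = 30 - 7*(1 - 14) = 30 - 7*(-13) = 30 + 91 = 121)
w(p)*c + 129 = 12*121 + 129 = 1452 + 129 = 1581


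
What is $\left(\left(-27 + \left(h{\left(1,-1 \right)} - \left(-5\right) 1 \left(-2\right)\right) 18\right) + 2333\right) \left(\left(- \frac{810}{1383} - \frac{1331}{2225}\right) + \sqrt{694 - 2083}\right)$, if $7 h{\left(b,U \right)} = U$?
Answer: $- \frac{18049964624}{7180075} + \frac{14864 i \sqrt{1389}}{7} \approx -2513.9 + 79139.0 i$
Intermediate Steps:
$h{\left(b,U \right)} = \frac{U}{7}$
$\left(\left(-27 + \left(h{\left(1,-1 \right)} - \left(-5\right) 1 \left(-2\right)\right) 18\right) + 2333\right) \left(\left(- \frac{810}{1383} - \frac{1331}{2225}\right) + \sqrt{694 - 2083}\right) = \left(\left(-27 + \left(\frac{1}{7} \left(-1\right) - \left(-5\right) 1 \left(-2\right)\right) 18\right) + 2333\right) \left(\left(- \frac{810}{1383} - \frac{1331}{2225}\right) + \sqrt{694 - 2083}\right) = \left(\left(-27 + \left(- \frac{1}{7} - \left(-5\right) \left(-2\right)\right) 18\right) + 2333\right) \left(\left(\left(-810\right) \frac{1}{1383} - \frac{1331}{2225}\right) + \sqrt{-1389}\right) = \left(\left(-27 + \left(- \frac{1}{7} - 10\right) 18\right) + 2333\right) \left(\left(- \frac{270}{461} - \frac{1331}{2225}\right) + i \sqrt{1389}\right) = \left(\left(-27 + \left(- \frac{1}{7} - 10\right) 18\right) + 2333\right) \left(- \frac{1214341}{1025725} + i \sqrt{1389}\right) = \left(\left(-27 - \frac{1278}{7}\right) + 2333\right) \left(- \frac{1214341}{1025725} + i \sqrt{1389}\right) = \left(- \frac{1467}{7} + 2333\right) \left(- \frac{1214341}{1025725} + i \sqrt{1389}\right) = \frac{14864 \left(- \frac{1214341}{1025725} + i \sqrt{1389}\right)}{7} = - \frac{18049964624}{7180075} + \frac{14864 i \sqrt{1389}}{7}$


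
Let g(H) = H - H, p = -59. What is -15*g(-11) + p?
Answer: -59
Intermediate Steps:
g(H) = 0
-15*g(-11) + p = -15*0 - 59 = 0 - 59 = -59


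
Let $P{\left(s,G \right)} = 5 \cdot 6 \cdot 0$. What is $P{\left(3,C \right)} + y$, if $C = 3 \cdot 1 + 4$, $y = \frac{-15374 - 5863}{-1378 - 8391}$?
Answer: $\frac{21237}{9769} \approx 2.1739$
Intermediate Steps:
$y = \frac{21237}{9769}$ ($y = - \frac{21237}{-9769} = \left(-21237\right) \left(- \frac{1}{9769}\right) = \frac{21237}{9769} \approx 2.1739$)
$C = 7$ ($C = 3 + 4 = 7$)
$P{\left(s,G \right)} = 0$ ($P{\left(s,G \right)} = 30 \cdot 0 = 0$)
$P{\left(3,C \right)} + y = 0 + \frac{21237}{9769} = \frac{21237}{9769}$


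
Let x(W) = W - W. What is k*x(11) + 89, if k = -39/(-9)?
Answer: 89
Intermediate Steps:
x(W) = 0
k = 13/3 (k = -39*(-⅑) = 13/3 ≈ 4.3333)
k*x(11) + 89 = (13/3)*0 + 89 = 0 + 89 = 89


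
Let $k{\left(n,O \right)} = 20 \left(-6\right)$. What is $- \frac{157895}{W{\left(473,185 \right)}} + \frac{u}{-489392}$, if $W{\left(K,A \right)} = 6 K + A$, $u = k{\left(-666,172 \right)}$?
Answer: $- \frac{9659023385}{184929002} \approx -52.231$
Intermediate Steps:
$k{\left(n,O \right)} = -120$
$u = -120$
$W{\left(K,A \right)} = A + 6 K$
$- \frac{157895}{W{\left(473,185 \right)}} + \frac{u}{-489392} = - \frac{157895}{185 + 6 \cdot 473} - \frac{120}{-489392} = - \frac{157895}{185 + 2838} - - \frac{15}{61174} = - \frac{157895}{3023} + \frac{15}{61174} = - \frac{9659023385}{184929002}$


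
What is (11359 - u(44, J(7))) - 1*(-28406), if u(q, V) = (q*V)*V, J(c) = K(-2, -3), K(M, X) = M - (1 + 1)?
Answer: 39061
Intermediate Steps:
K(M, X) = -2 + M (K(M, X) = M - 1*2 = M - 2 = -2 + M)
J(c) = -4 (J(c) = -2 - 2 = -4)
u(q, V) = q*V**2 (u(q, V) = (V*q)*V = q*V**2)
(11359 - u(44, J(7))) - 1*(-28406) = (11359 - 44*(-4)**2) - 1*(-28406) = (11359 - 44*16) + 28406 = (11359 - 1*704) + 28406 = (11359 - 704) + 28406 = 10655 + 28406 = 39061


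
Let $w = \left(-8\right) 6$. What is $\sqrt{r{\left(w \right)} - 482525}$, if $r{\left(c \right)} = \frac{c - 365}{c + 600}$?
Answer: $\frac{i \sqrt{36756881394}}{276} \approx 694.64 i$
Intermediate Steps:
$w = -48$
$r{\left(c \right)} = \frac{-365 + c}{600 + c}$
$\sqrt{r{\left(w \right)} - 482525} = \sqrt{\frac{-365 - 48}{600 - 48} - 482525} = \sqrt{\frac{1}{552} \left(-413\right) - 482525} = \sqrt{- \frac{413}{552} - 482525} = \sqrt{- \frac{266354213}{552}} = \frac{i \sqrt{36756881394}}{276}$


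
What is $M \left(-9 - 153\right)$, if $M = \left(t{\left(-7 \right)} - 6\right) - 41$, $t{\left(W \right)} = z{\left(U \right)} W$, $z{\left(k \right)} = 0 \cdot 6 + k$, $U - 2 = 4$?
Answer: $14418$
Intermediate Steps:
$U = 6$ ($U = 2 + 4 = 6$)
$z{\left(k \right)} = k$ ($z{\left(k \right)} = 0 + k = k$)
$t{\left(W \right)} = 6 W$
$M = -89$ ($M = \left(6 \left(-7\right) - 6\right) - 41 = \left(-42 - 6\right) - 41 = -48 - 41 = -89$)
$M \left(-9 - 153\right) = - 89 \left(-9 - 153\right) = \left(-89\right) \left(-162\right) = 14418$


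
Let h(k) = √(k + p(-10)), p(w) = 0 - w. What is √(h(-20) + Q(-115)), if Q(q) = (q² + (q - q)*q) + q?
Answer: √(13110 + I*√10) ≈ 114.5 + 0.014*I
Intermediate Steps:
p(w) = -w
h(k) = √(10 + k) (h(k) = √(k - 1*(-10)) = √(k + 10) = √(10 + k))
Q(q) = q + q² (Q(q) = (q² + 0*q) + q = (q² + 0) + q = q² + q = q + q²)
√(h(-20) + Q(-115)) = √(√(10 - 20) - 115*(1 - 115)) = √(√(-10) - 115*(-114)) = √(I*√10 + 13110) = √(13110 + I*√10)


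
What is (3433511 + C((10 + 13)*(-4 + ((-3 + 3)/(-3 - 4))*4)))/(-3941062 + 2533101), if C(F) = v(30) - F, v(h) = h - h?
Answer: -3433603/1407961 ≈ -2.4387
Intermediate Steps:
v(h) = 0
C(F) = -F (C(F) = 0 - F = -F)
(3433511 + C((10 + 13)*(-4 + ((-3 + 3)/(-3 - 4))*4)))/(-3941062 + 2533101) = (3433511 - (10 + 13)*(-4 + ((-3 + 3)/(-3 - 4))*4))/(-3941062 + 2533101) = (3433511 - 23*(-4 + (0/(-7))*4))/(-1407961) = (3433511 - 23*(-4 + (0*(-1/7))*4))*(-1/1407961) = (3433511 - 23*(-4 + 0*4))*(-1/1407961) = (3433511 - 23*(-4 + 0))*(-1/1407961) = (3433511 - 23*(-4))*(-1/1407961) = (3433511 - 1*(-92))*(-1/1407961) = (3433511 + 92)*(-1/1407961) = 3433603*(-1/1407961) = -3433603/1407961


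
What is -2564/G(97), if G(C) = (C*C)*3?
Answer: -2564/28227 ≈ -0.090835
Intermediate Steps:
G(C) = 3*C² (G(C) = C²*3 = 3*C²)
-2564/G(97) = -2564/(3*97²) = -2564/(3*9409) = -2564/28227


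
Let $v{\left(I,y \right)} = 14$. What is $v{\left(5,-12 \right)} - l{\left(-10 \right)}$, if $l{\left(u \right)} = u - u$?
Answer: $14$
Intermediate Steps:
$l{\left(u \right)} = 0$
$v{\left(5,-12 \right)} - l{\left(-10 \right)} = 14 - 0 = 14 + 0 = 14$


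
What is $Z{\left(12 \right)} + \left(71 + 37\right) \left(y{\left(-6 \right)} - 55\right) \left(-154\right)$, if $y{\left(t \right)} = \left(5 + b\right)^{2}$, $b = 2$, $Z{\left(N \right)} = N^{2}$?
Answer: $99936$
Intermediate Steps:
$y{\left(t \right)} = 49$ ($y{\left(t \right)} = \left(5 + 2\right)^{2} = 7^{2} = 49$)
$Z{\left(12 \right)} + \left(71 + 37\right) \left(y{\left(-6 \right)} - 55\right) \left(-154\right) = 12^{2} + \left(71 + 37\right) \left(49 - 55\right) \left(-154\right) = 144 + 108 \left(-6\right) \left(-154\right) = 144 - -99792 = 144 + 99792 = 99936$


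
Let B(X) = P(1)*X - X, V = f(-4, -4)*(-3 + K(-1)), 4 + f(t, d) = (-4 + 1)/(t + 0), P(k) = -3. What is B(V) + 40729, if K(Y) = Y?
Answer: 40677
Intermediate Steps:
f(t, d) = -4 - 3/t (f(t, d) = -4 + (-4 + 1)/(t + 0) = -4 - 3/t)
V = 13 (V = (-4 - 3/(-4))*(-3 - 1) = (-4 - 3*(-1/4))*(-4) = (-4 + 3/4)*(-4) = -13/4*(-4) = 13)
B(X) = -4*X (B(X) = -3*X - X = -4*X)
B(V) + 40729 = -4*13 + 40729 = -52 + 40729 = 40677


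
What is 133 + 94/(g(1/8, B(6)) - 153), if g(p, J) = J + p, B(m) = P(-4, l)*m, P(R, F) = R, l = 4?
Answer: 187443/1415 ≈ 132.47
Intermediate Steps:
B(m) = -4*m
133 + 94/(g(1/8, B(6)) - 153) = 133 + 94/((-4*6 + 1/8) - 153) = 133 + 94/((-24 + ⅛) - 153) = 133 + 94/(-191/8 - 153) = 133 + 94/(-1415/8) = 133 + 94*(-8/1415) = 133 - 752/1415 = 187443/1415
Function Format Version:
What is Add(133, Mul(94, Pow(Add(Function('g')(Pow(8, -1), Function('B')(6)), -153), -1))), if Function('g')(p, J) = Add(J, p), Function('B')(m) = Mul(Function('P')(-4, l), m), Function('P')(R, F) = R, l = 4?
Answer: Rational(187443, 1415) ≈ 132.47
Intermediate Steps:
Function('B')(m) = Mul(-4, m)
Add(133, Mul(94, Pow(Add(Function('g')(Pow(8, -1), Function('B')(6)), -153), -1))) = Add(133, Mul(94, Pow(Add(Add(Mul(-4, 6), Pow(8, -1)), -153), -1))) = Add(133, Mul(94, Pow(Add(Add(-24, Rational(1, 8)), -153), -1))) = Add(133, Mul(94, Pow(Add(Rational(-191, 8), -153), -1))) = Add(133, Mul(94, Pow(Rational(-1415, 8), -1))) = Add(133, Mul(94, Rational(-8, 1415))) = Add(133, Rational(-752, 1415)) = Rational(187443, 1415)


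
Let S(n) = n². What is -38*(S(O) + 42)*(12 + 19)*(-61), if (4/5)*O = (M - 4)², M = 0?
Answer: 31761236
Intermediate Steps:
O = 20 (O = 5*(0 - 4)²/4 = (5/4)*(-4)² = (5/4)*16 = 20)
-38*(S(O) + 42)*(12 + 19)*(-61) = -38*(20² + 42)*(12 + 19)*(-61) = -38*(400 + 42)*31*(-61) = -16796*31*(-61) = -38*13702*(-61) = -520676*(-61) = 31761236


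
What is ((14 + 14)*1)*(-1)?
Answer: -28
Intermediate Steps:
((14 + 14)*1)*(-1) = (28*1)*(-1) = 28*(-1) = -28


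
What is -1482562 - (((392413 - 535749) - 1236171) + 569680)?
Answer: -672735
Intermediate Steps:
-1482562 - (((392413 - 535749) - 1236171) + 569680) = -1482562 - ((-143336 - 1236171) + 569680) = -1482562 - (-1379507 + 569680) = -1482562 - 1*(-809827) = -1482562 + 809827 = -672735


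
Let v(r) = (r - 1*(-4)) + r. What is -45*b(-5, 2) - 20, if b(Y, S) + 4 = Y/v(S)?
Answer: 1505/8 ≈ 188.13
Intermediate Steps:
v(r) = 4 + 2*r (v(r) = (r + 4) + r = (4 + r) + r = 4 + 2*r)
b(Y, S) = -4 + Y/(4 + 2*S)
-45*b(-5, 2) - 20 = -45*(-16 - 5 - 8*2)/(2*(2 + 2)) - 20 = -45*(-16 - 5 - 16)/(2*4) - 20 = -45*(-37)/(2*4) - 20 = -45*(-37/8) - 20 = 1665/8 - 20 = 1505/8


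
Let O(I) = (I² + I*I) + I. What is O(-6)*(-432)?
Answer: -28512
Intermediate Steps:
O(I) = I + 2*I² (O(I) = (I² + I²) + I = 2*I² + I = I + 2*I²)
O(-6)*(-432) = -6*(1 + 2*(-6))*(-432) = -6*(1 - 12)*(-432) = -6*(-11)*(-432) = 66*(-432) = -28512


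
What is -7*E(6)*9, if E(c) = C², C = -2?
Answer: -252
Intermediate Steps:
E(c) = 4 (E(c) = (-2)² = 4)
-7*E(6)*9 = -7*4*9 = -28*9 = -252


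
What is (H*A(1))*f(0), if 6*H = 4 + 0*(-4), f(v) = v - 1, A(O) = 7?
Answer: -14/3 ≈ -4.6667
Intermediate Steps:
f(v) = -1 + v
H = ⅔ (H = (4 + 0*(-4))/6 = (4 + 0)/6 = (⅙)*4 = ⅔ ≈ 0.66667)
(H*A(1))*f(0) = ((⅔)*7)*(-1 + 0) = (14/3)*(-1) = -14/3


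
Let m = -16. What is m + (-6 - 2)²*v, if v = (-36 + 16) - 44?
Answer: -4112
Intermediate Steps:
v = -64 (v = -20 - 44 = -64)
m + (-6 - 2)²*v = -16 + (-6 - 2)²*(-64) = -16 + (-8)²*(-64) = -16 + 64*(-64) = -16 - 4096 = -4112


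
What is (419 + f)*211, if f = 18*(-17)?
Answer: 23843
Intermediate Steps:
f = -306
(419 + f)*211 = (419 - 306)*211 = 113*211 = 23843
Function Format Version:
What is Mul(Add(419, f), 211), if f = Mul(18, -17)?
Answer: 23843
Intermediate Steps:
f = -306
Mul(Add(419, f), 211) = Mul(Add(419, -306), 211) = Mul(113, 211) = 23843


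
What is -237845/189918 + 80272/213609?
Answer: -11853578303/13522731354 ≈ -0.87657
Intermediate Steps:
-237845/189918 + 80272/213609 = -11853578303/13522731354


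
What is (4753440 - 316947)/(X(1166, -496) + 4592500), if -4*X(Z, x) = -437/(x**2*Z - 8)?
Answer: 5090514551477856/5269519883760437 ≈ 0.96603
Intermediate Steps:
X(Z, x) = 437/(4*(-8 + Z*x**2)) (X(Z, x) = -(-437)/(4*(x**2*Z - 8)) = -(-437)/(4*(Z*x**2 - 8)) = -(-437)/(4*(-8 + Z*x**2)) = 437/(4*(-8 + Z*x**2)))
(4753440 - 316947)/(X(1166, -496) + 4592500) = (4753440 - 316947)/(437/(4*(-8 + 1166*(-496)**2)) + 4592500) = 4436493/(437/(4*(-8 + 1166*246016)) + 4592500) = 4436493/(437/(4*(-8 + 286854656)) + 4592500) = 4436493/((437/4)/286854648 + 4592500) = 4436493/((437/4)*(1/286854648) + 4592500) = 4436493/(437/1147418592 + 4592500) = 4436493/(5269519883760437/1147418592) = 4436493*(1147418592/5269519883760437) = 5090514551477856/5269519883760437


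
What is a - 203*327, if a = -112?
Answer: -66493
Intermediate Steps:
a - 203*327 = -112 - 203*327 = -112 - 66381 = -66493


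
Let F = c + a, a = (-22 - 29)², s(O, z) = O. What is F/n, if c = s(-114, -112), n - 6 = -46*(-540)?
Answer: 829/8282 ≈ 0.10010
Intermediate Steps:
n = 24846 (n = 6 - 46*(-540) = 6 + 24840 = 24846)
c = -114
a = 2601 (a = (-51)² = 2601)
F = 2487 (F = -114 + 2601 = 2487)
F/n = 2487/24846 = 2487*(1/24846) = 829/8282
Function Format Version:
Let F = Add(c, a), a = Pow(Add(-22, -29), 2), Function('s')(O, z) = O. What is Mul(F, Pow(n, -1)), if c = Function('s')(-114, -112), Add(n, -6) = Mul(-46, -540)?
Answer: Rational(829, 8282) ≈ 0.10010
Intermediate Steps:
n = 24846 (n = Add(6, Mul(-46, -540)) = Add(6, 24840) = 24846)
c = -114
a = 2601 (a = Pow(-51, 2) = 2601)
F = 2487 (F = Add(-114, 2601) = 2487)
Mul(F, Pow(n, -1)) = Mul(2487, Pow(24846, -1)) = Mul(2487, Rational(1, 24846)) = Rational(829, 8282)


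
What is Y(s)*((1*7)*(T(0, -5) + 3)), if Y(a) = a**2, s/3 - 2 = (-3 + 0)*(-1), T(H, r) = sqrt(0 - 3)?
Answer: 4725 + 1575*I*sqrt(3) ≈ 4725.0 + 2728.0*I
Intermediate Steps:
T(H, r) = I*sqrt(3) (T(H, r) = sqrt(-3) = I*sqrt(3))
s = 15 (s = 6 + 3*((-3 + 0)*(-1)) = 6 + 3*(-3*(-1)) = 6 + 3*3 = 6 + 9 = 15)
Y(s)*((1*7)*(T(0, -5) + 3)) = 15**2*((1*7)*(I*sqrt(3) + 3)) = 225*(7*(3 + I*sqrt(3))) = 225*(21 + 7*I*sqrt(3)) = 4725 + 1575*I*sqrt(3)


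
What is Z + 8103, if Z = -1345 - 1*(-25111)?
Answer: 31869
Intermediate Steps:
Z = 23766 (Z = -1345 + 25111 = 23766)
Z + 8103 = 23766 + 8103 = 31869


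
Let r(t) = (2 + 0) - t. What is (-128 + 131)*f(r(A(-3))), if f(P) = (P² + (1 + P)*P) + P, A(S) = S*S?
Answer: 252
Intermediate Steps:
A(S) = S²
r(t) = 2 - t
f(P) = P + P² + P*(1 + P) (f(P) = (P² + P*(1 + P)) + P = P + P² + P*(1 + P))
(-128 + 131)*f(r(A(-3))) = (-128 + 131)*(2*(2 - 1*(-3)²)*(1 + (2 - 1*(-3)²))) = 3*(2*(2 - 1*9)*(1 + (2 - 1*9))) = 3*(2*(2 - 9)*(1 + (2 - 9))) = 3*(2*(-7)*(1 - 7)) = 3*(2*(-7)*(-6)) = 3*84 = 252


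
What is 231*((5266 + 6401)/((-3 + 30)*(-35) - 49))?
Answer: -385011/142 ≈ -2711.3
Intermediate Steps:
231*((5266 + 6401)/((-3 + 30)*(-35) - 49)) = 231*(11667/(27*(-35) - 49)) = 231*(11667/(-945 - 49)) = 231*(11667/(-994)) = 231*(11667*(-1/994)) = 231*(-11667/994) = -385011/142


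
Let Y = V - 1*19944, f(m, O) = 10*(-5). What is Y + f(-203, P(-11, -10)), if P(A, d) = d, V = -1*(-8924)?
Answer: -11070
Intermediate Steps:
V = 8924
f(m, O) = -50
Y = -11020 (Y = 8924 - 1*19944 = 8924 - 19944 = -11020)
Y + f(-203, P(-11, -10)) = -11020 - 50 = -11070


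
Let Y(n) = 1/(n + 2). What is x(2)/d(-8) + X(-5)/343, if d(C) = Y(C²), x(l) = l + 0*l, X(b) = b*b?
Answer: 45301/343 ≈ 132.07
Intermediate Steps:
X(b) = b²
x(l) = l (x(l) = l + 0 = l)
Y(n) = 1/(2 + n)
d(C) = 1/(2 + C²)
x(2)/d(-8) + X(-5)/343 = 2/(1/(2 + (-8)²)) + (-5)²/343 = 2/(1/(2 + 64)) + 25*(1/343) = 2/(1/66) + 25/343 = 2*66 + 25/343 = 132 + 25/343 = 45301/343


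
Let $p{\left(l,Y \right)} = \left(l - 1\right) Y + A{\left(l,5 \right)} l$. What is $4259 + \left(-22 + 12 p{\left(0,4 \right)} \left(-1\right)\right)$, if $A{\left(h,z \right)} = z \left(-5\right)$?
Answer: $4285$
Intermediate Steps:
$A{\left(h,z \right)} = - 5 z$
$p{\left(l,Y \right)} = - 25 l + Y \left(-1 + l\right)$ ($p{\left(l,Y \right)} = \left(l - 1\right) Y + \left(-5\right) 5 l = \left(-1 + l\right) Y - 25 l = Y \left(-1 + l\right) - 25 l = - 25 l + Y \left(-1 + l\right)$)
$4259 + \left(-22 + 12 p{\left(0,4 \right)} \left(-1\right)\right) = 4259 - \left(22 - 12 \left(\left(-1\right) 4 - 0 + 4 \cdot 0\right) \left(-1\right)\right) = 4259 - \left(22 - 12 \left(-4 + 0 + 0\right) \left(-1\right)\right) = 4259 - \left(22 - 12 \left(\left(-4\right) \left(-1\right)\right)\right) = 4259 + \left(-22 + 12 \cdot 4\right) = 4259 + \left(-22 + 48\right) = 4259 + 26 = 4285$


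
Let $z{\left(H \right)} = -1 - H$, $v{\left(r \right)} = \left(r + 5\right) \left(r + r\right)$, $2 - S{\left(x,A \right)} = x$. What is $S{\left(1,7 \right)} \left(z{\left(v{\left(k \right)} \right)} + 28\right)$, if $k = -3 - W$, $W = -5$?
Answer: $-1$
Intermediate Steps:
$S{\left(x,A \right)} = 2 - x$
$k = 2$ ($k = -3 - -5 = -3 + 5 = 2$)
$v{\left(r \right)} = 2 r \left(5 + r\right)$ ($v{\left(r \right)} = \left(5 + r\right) 2 r = 2 r \left(5 + r\right)$)
$S{\left(1,7 \right)} \left(z{\left(v{\left(k \right)} \right)} + 28\right) = \left(2 - 1\right) \left(\left(-1 - 2 \cdot 2 \left(5 + 2\right)\right) + 28\right) = \left(2 - 1\right) \left(\left(-1 - 2 \cdot 2 \cdot 7\right) + 28\right) = 1 \left(\left(-1 - 28\right) + 28\right) = 1 \left(-29 + 28\right) = 1 \left(-1\right) = -1$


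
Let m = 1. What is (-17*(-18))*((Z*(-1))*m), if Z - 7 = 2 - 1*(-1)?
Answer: -3060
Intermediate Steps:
Z = 10 (Z = 7 + (2 - 1*(-1)) = 7 + (2 + 1) = 7 + 3 = 10)
(-17*(-18))*((Z*(-1))*m) = (-17*(-18))*((10*(-1))*1) = 306*(-10*1) = 306*(-10) = -3060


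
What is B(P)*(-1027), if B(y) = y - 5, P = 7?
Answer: -2054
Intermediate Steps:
B(y) = -5 + y
B(P)*(-1027) = (-5 + 7)*(-1027) = 2*(-1027) = -2054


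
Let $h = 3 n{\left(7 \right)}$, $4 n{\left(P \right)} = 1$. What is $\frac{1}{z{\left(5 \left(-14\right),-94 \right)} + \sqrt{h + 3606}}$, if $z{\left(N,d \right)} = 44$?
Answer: $- \frac{176}{6683} + \frac{6 \sqrt{1603}}{6683} \approx 0.0096102$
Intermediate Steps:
$n{\left(P \right)} = \frac{1}{4}$ ($n{\left(P \right)} = \frac{1}{4} \cdot 1 = \frac{1}{4}$)
$h = \frac{3}{4}$ ($h = 3 \cdot \frac{1}{4} = \frac{3}{4} \approx 0.75$)
$\frac{1}{z{\left(5 \left(-14\right),-94 \right)} + \sqrt{h + 3606}} = \frac{1}{44 + \sqrt{\frac{3}{4} + 3606}} = \frac{1}{44 + \sqrt{\frac{14427}{4}}} = \frac{1}{44 + \frac{3 \sqrt{1603}}{2}}$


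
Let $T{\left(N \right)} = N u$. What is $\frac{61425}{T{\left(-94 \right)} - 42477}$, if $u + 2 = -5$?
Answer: $- \frac{61425}{41819} \approx -1.4688$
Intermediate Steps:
$u = -7$ ($u = -2 - 5 = -7$)
$T{\left(N \right)} = - 7 N$ ($T{\left(N \right)} = N \left(-7\right) = - 7 N$)
$\frac{61425}{T{\left(-94 \right)} - 42477} = \frac{61425}{\left(-7\right) \left(-94\right) - 42477} = \frac{61425}{658 - 42477} = \frac{61425}{-41819} = 61425 \left(- \frac{1}{41819}\right) = - \frac{61425}{41819}$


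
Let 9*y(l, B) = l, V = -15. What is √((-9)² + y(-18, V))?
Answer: √79 ≈ 8.8882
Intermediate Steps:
y(l, B) = l/9
√((-9)² + y(-18, V)) = √((-9)² + (⅑)*(-18)) = √(81 - 2) = √79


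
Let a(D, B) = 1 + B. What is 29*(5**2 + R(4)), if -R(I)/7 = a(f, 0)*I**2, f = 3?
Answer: -2523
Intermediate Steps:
R(I) = -7*I**2 (R(I) = -7*(1 + 0)*I**2 = -7*I**2)
29*(5**2 + R(4)) = 29*(5**2 - 7*4**2) = 29*(25 - 7*16) = 29*(25 - 112) = 29*(-87) = -2523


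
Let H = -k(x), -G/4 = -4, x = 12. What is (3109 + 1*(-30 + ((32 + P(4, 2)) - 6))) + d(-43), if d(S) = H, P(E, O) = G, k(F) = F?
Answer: 3109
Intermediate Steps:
G = 16 (G = -4*(-4) = 16)
P(E, O) = 16
H = -12 (H = -1*12 = -12)
d(S) = -12
(3109 + 1*(-30 + ((32 + P(4, 2)) - 6))) + d(-43) = (3109 + 1*(-30 + ((32 + 16) - 6))) - 12 = (3109 + 1*(-30 + (48 - 6))) - 12 = (3109 + 1*(-30 + 42)) - 12 = (3109 + 1*12) - 12 = (3109 + 12) - 12 = 3121 - 12 = 3109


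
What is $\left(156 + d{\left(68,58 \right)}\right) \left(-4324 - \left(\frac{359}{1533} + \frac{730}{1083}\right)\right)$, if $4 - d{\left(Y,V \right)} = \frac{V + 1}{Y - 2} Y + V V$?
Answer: $\frac{28651848999162}{2029181} \approx 1.412 \cdot 10^{7}$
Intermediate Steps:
$d{\left(Y,V \right)} = 4 - V^{2} - \frac{Y \left(1 + V\right)}{-2 + Y}$ ($d{\left(Y,V \right)} = 4 - \left(\frac{V + 1}{Y - 2} Y + V V\right) = 4 - \left(\frac{1 + V}{-2 + Y} Y + V^{2}\right) = 4 - \left(\frac{Y \left(1 + V\right)}{-2 + Y} + V^{2}\right) = 4 - \left(V^{2} + \frac{Y \left(1 + V\right)}{-2 + Y}\right) = 4 - V^{2} - \frac{Y \left(1 + V\right)}{-2 + Y}$)
$\left(156 + d{\left(68,58 \right)}\right) \left(-4324 - \left(\frac{359}{1533} + \frac{730}{1083}\right)\right) = \left(156 + \frac{-8 + 2 \cdot 58^{2} + 3 \cdot 68 - 58 \cdot 68 - 68 \cdot 58^{2}}{-2 + 68}\right) \left(-4324 - \left(\frac{359}{1533} + \frac{730}{1083}\right)\right) = \left(156 + \frac{-8 + 2 \cdot 3364 + 204 - 3944 - 68 \cdot 3364}{66}\right) \left(-4324 - \frac{167543}{184471}\right) = \left(156 + \frac{-8 + 6728 + 204 - 3944 - 228752}{66}\right) \left(-4324 - \frac{167543}{184471}\right) = \left(156 + \frac{1}{66} \left(-225772\right)\right) \left(-4324 - \frac{167543}{184471}\right) = \left(156 - \frac{112886}{33}\right) \left(- \frac{797820147}{184471}\right) = \left(- \frac{107738}{33}\right) \left(- \frac{797820147}{184471}\right) = \frac{28651848999162}{2029181}$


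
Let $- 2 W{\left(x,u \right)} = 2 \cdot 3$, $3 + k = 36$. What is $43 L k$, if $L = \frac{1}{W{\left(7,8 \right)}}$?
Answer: $-473$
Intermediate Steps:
$k = 33$ ($k = -3 + 36 = 33$)
$W{\left(x,u \right)} = -3$ ($W{\left(x,u \right)} = - \frac{2 \cdot 3}{2} = \left(- \frac{1}{2}\right) 6 = -3$)
$L = - \frac{1}{3}$ ($L = \frac{1}{-3} = - \frac{1}{3} \approx -0.33333$)
$43 L k = 43 \left(- \frac{1}{3}\right) 33 = \left(- \frac{43}{3}\right) 33 = -473$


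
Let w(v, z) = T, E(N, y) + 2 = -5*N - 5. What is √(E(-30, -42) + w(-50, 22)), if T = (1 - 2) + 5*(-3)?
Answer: √127 ≈ 11.269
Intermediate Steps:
E(N, y) = -7 - 5*N (E(N, y) = -2 + (-5*N - 5) = -2 + (-5 - 5*N) = -7 - 5*N)
T = -16 (T = -1 - 15 = -16)
w(v, z) = -16
√(E(-30, -42) + w(-50, 22)) = √((-7 - 5*(-30)) - 16) = √((-7 + 150) - 16) = √(143 - 16) = √127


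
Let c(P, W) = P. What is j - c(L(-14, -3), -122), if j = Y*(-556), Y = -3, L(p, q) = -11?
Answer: 1679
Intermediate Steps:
j = 1668 (j = -3*(-556) = 1668)
j - c(L(-14, -3), -122) = 1668 - 1*(-11) = 1668 + 11 = 1679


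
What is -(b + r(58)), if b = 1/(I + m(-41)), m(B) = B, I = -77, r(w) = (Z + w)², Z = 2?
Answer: -424799/118 ≈ -3600.0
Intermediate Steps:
r(w) = (2 + w)²
b = -1/118 (b = 1/(-77 - 41) = 1/(-118) = -1/118 ≈ -0.0084746)
-(b + r(58)) = -(-1/118 + (2 + 58)²) = -(-1/118 + 60²) = -(-1/118 + 3600) = -1*424799/118 = -424799/118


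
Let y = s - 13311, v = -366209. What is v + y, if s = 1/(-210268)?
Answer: -79800911361/210268 ≈ -3.7952e+5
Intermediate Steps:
s = -1/210268 ≈ -4.7558e-6
y = -2798877349/210268 (y = -1/210268 - 13311 = -2798877349/210268 ≈ -13311.)
v + y = -366209 - 2798877349/210268 = -79800911361/210268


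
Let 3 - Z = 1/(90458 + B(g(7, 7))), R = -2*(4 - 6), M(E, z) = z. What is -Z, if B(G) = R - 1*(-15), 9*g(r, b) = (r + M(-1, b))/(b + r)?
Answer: -271430/90477 ≈ -3.0000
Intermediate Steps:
R = 4 (R = -2*(-2) = 4)
g(r, b) = ⅑ (g(r, b) = ((r + b)/(b + r))/9 = ((b + r)/(b + r))/9 = (⅑)*1 = ⅑)
B(G) = 19 (B(G) = 4 - 1*(-15) = 4 + 15 = 19)
Z = 271430/90477 (Z = 3 - 1/(90458 + 19) = 3 - 1/90477 = 271430/90477 ≈ 3.0000)
-Z = -1*271430/90477 = -271430/90477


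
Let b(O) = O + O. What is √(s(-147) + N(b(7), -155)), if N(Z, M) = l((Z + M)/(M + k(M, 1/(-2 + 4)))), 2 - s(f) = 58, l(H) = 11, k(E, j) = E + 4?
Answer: 3*I*√5 ≈ 6.7082*I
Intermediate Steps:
k(E, j) = 4 + E
s(f) = -56 (s(f) = 2 - 1*58 = 2 - 58 = -56)
b(O) = 2*O
N(Z, M) = 11
√(s(-147) + N(b(7), -155)) = √(-56 + 11) = √(-45) = 3*I*√5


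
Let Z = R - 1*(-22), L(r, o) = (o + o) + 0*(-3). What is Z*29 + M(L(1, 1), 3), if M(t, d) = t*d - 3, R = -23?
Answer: -26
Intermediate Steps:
L(r, o) = 2*o (L(r, o) = 2*o + 0 = 2*o)
M(t, d) = -3 + d*t (M(t, d) = d*t - 3 = -3 + d*t)
Z = -1 (Z = -23 - 1*(-22) = -23 + 22 = -1)
Z*29 + M(L(1, 1), 3) = -1*29 + (-3 + 3*(2*1)) = -29 + (-3 + 3*2) = -29 + (-3 + 6) = -29 + 3 = -26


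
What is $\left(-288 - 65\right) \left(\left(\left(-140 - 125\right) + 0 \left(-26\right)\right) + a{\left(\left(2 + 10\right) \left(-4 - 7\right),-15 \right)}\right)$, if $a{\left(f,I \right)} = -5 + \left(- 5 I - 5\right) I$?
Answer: $465960$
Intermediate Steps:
$a{\left(f,I \right)} = -5 + I \left(-5 - 5 I\right)$ ($a{\left(f,I \right)} = -5 + \left(-5 - 5 I\right) I = -5 + I \left(-5 - 5 I\right)$)
$\left(-288 - 65\right) \left(\left(\left(-140 - 125\right) + 0 \left(-26\right)\right) + a{\left(\left(2 + 10\right) \left(-4 - 7\right),-15 \right)}\right) = \left(-288 - 65\right) \left(\left(\left(-140 - 125\right) + 0 \left(-26\right)\right) - \left(-70 + 1125\right)\right) = - 353 \left(\left(-265 + 0\right) - 1055\right) = - 353 \left(-265 - 1055\right) = \left(-353\right) \left(-1320\right) = 465960$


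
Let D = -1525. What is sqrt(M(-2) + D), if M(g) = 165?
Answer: 4*I*sqrt(85) ≈ 36.878*I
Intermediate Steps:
sqrt(M(-2) + D) = sqrt(165 - 1525) = sqrt(-1360) = 4*I*sqrt(85)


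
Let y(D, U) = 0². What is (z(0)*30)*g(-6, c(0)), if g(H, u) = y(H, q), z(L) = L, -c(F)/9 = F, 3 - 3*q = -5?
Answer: 0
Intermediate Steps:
q = 8/3 (q = 1 - ⅓*(-5) = 1 + 5/3 = 8/3 ≈ 2.6667)
c(F) = -9*F
y(D, U) = 0
g(H, u) = 0
(z(0)*30)*g(-6, c(0)) = (0*30)*0 = 0*0 = 0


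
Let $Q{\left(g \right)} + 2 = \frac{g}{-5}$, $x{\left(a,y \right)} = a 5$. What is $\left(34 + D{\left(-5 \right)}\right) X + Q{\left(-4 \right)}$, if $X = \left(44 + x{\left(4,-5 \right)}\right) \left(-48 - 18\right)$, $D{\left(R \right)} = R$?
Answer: $- \frac{612486}{5} \approx -1.225 \cdot 10^{5}$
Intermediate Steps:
$x{\left(a,y \right)} = 5 a$
$Q{\left(g \right)} = -2 - \frac{g}{5}$ ($Q{\left(g \right)} = -2 + \frac{g}{-5} = -2 + g \left(- \frac{1}{5}\right) = -2 - \frac{g}{5}$)
$X = -4224$ ($X = \left(44 + 5 \cdot 4\right) \left(-48 - 18\right) = \left(44 + 20\right) \left(-66\right) = 64 \left(-66\right) = -4224$)
$\left(34 + D{\left(-5 \right)}\right) X + Q{\left(-4 \right)} = \left(34 - 5\right) \left(-4224\right) - \frac{6}{5} = 29 \left(-4224\right) + \left(-2 + \frac{4}{5}\right) = -122496 - \frac{6}{5} = - \frac{612486}{5}$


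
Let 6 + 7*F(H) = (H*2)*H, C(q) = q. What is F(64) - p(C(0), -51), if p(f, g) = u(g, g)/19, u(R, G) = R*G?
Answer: 137327/133 ≈ 1032.5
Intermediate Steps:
F(H) = -6/7 + 2*H²/7 (F(H) = -6/7 + ((H*2)*H)/7 = -6/7 + ((2*H)*H)/7 = -6/7 + (2*H²)/7 = -6/7 + 2*H²/7)
u(R, G) = G*R
p(f, g) = g²/19 (p(f, g) = (g*g)/19 = g²*(1/19) = g²/19)
F(64) - p(C(0), -51) = (-6/7 + (2/7)*64²) - (-51)²/19 = (-6/7 + (2/7)*4096) - 2601/19 = (-6/7 + 8192/7) - 1*2601/19 = 8186/7 - 2601/19 = 137327/133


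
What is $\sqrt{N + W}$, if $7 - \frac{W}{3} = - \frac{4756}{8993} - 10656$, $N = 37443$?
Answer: $\frac{2 \sqrt{2653769037}}{391} \approx 263.5$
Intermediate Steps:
$W = \frac{287691345}{8993}$ ($W = 21 - 3 \left(- \frac{4756}{8993} - 10656\right) = 21 - - \frac{287502492}{8993} = 21 + \frac{287502492}{8993} = \frac{287691345}{8993} \approx 31991.0$)
$\sqrt{N + W} = \sqrt{37443 + \frac{287691345}{8993}} = \sqrt{\frac{624416244}{8993}} = \frac{2 \sqrt{2653769037}}{391}$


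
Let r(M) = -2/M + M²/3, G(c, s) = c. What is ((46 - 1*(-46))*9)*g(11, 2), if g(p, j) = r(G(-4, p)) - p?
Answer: -4278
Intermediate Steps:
r(M) = -2/M + M²/3 (r(M) = -2/M + M²*(⅓) = -2/M + M²/3)
g(p, j) = 35/6 - p (g(p, j) = (⅓)*(-6 + (-4)³)/(-4) - p = (⅓)*(-¼)*(-6 - 64) - p = (⅓)*(-¼)*(-70) - p = 35/6 - p)
((46 - 1*(-46))*9)*g(11, 2) = ((46 - 1*(-46))*9)*(35/6 - 1*11) = ((46 + 46)*9)*(35/6 - 11) = (92*9)*(-31/6) = 828*(-31/6) = -4278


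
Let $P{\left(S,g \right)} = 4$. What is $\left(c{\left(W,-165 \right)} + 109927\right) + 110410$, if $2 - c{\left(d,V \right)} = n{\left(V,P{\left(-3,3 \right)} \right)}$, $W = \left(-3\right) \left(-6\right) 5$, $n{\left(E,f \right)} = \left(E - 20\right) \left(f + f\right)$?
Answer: $221819$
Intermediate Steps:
$n{\left(E,f \right)} = 2 f \left(-20 + E\right)$ ($n{\left(E,f \right)} = \left(-20 + E\right) 2 f = 2 f \left(-20 + E\right)$)
$W = 90$ ($W = 18 \cdot 5 = 90$)
$c{\left(d,V \right)} = 162 - 8 V$ ($c{\left(d,V \right)} = 2 - 2 \cdot 4 \left(-20 + V\right) = 2 - \left(-160 + 8 V\right) = 162 - 8 V$)
$\left(c{\left(W,-165 \right)} + 109927\right) + 110410 = \left(\left(162 - -1320\right) + 109927\right) + 110410 = \left(\left(162 + 1320\right) + 109927\right) + 110410 = \left(1482 + 109927\right) + 110410 = 111409 + 110410 = 221819$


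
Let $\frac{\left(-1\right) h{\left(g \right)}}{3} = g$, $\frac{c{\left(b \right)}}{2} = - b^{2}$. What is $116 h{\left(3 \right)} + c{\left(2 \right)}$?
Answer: $-1052$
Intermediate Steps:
$c{\left(b \right)} = - 2 b^{2}$ ($c{\left(b \right)} = 2 \left(- b^{2}\right) = - 2 b^{2}$)
$h{\left(g \right)} = - 3 g$
$116 h{\left(3 \right)} + c{\left(2 \right)} = 116 \left(\left(-3\right) 3\right) - 2 \cdot 2^{2} = 116 \left(-9\right) - 8 = -1044 - 8 = -1052$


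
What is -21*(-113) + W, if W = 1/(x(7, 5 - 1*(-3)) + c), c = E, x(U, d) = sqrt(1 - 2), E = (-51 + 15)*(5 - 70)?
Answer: 12993603513/5475601 - I/5475601 ≈ 2373.0 - 1.8263e-7*I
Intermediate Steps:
E = 2340 (E = -36*(-65) = 2340)
x(U, d) = I (x(U, d) = sqrt(-1) = I)
c = 2340
W = (2340 - I)/5475601 (W = 1/(I + 2340) = 1/(2340 + I) = (2340 - I)/5475601 ≈ 0.00042735 - 1.8263e-7*I)
-21*(-113) + W = -21*(-113) + (2340/5475601 - I/5475601) = 2373 + (2340/5475601 - I/5475601) = 12993603513/5475601 - I/5475601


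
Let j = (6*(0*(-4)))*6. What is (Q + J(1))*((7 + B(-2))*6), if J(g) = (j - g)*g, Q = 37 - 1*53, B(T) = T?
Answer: -510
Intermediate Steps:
j = 0 (j = (6*0)*6 = 0*6 = 0)
Q = -16 (Q = 37 - 53 = -16)
J(g) = -g² (J(g) = (0 - g)*g = (-g)*g = -g²)
(Q + J(1))*((7 + B(-2))*6) = (-16 - 1*1²)*((7 - 2)*6) = (-16 - 1*1)*(5*6) = (-16 - 1)*30 = -17*30 = -510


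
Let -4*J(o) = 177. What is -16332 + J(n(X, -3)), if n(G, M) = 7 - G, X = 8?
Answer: -65505/4 ≈ -16376.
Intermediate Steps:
J(o) = -177/4 (J(o) = -¼*177 = -177/4)
-16332 + J(n(X, -3)) = -16332 - 177/4 = -65505/4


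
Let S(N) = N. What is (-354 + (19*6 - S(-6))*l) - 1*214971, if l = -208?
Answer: -240285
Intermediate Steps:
(-354 + (19*6 - S(-6))*l) - 1*214971 = (-354 + (19*6 - 1*(-6))*(-208)) - 1*214971 = (-354 + (114 + 6)*(-208)) - 214971 = (-354 + 120*(-208)) - 214971 = (-354 - 24960) - 214971 = -25314 - 214971 = -240285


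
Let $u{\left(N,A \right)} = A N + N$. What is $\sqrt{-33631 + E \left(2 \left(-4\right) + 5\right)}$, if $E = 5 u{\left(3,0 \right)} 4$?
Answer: $i \sqrt{33811} \approx 183.88 i$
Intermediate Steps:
$u{\left(N,A \right)} = N + A N$
$E = 60$ ($E = 5 \cdot 3 \left(1 + 0\right) 4 = 5 \cdot 3 \cdot 1 \cdot 4 = 5 \cdot 3 \cdot 4 = 15 \cdot 4 = 60$)
$\sqrt{-33631 + E \left(2 \left(-4\right) + 5\right)} = \sqrt{-33631 + 60 \left(2 \left(-4\right) + 5\right)} = \sqrt{-33631 + 60 \left(-8 + 5\right)} = \sqrt{-33631 + 60 \left(-3\right)} = \sqrt{-33631 - 180} = \sqrt{-33811} = i \sqrt{33811}$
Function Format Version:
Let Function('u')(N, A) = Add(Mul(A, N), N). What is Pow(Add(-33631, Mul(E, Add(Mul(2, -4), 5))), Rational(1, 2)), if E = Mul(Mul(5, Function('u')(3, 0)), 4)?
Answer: Mul(I, Pow(33811, Rational(1, 2))) ≈ Mul(183.88, I)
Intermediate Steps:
Function('u')(N, A) = Add(N, Mul(A, N))
E = 60 (E = Mul(Mul(5, Mul(3, Add(1, 0))), 4) = Mul(Mul(5, Mul(3, 1)), 4) = Mul(Mul(5, 3), 4) = Mul(15, 4) = 60)
Pow(Add(-33631, Mul(E, Add(Mul(2, -4), 5))), Rational(1, 2)) = Pow(Add(-33631, Mul(60, Add(Mul(2, -4), 5))), Rational(1, 2)) = Pow(Add(-33631, Mul(60, Add(-8, 5))), Rational(1, 2)) = Pow(Add(-33631, Mul(60, -3)), Rational(1, 2)) = Pow(Add(-33631, -180), Rational(1, 2)) = Pow(-33811, Rational(1, 2)) = Mul(I, Pow(33811, Rational(1, 2)))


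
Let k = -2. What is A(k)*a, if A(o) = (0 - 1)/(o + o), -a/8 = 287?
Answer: -574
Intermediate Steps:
a = -2296 (a = -8*287 = -2296)
A(o) = -1/(2*o)
A(k)*a = -½/(-2)*(-2296) = -½*(-½)*(-2296) = (¼)*(-2296) = -574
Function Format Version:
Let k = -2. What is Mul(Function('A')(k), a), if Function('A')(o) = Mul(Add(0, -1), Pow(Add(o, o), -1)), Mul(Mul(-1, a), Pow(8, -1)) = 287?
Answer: -574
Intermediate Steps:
a = -2296 (a = Mul(-8, 287) = -2296)
Function('A')(o) = Mul(Rational(-1, 2), Pow(o, -1)) (Function('A')(o) = Mul(-1, Pow(Mul(2, o), -1)) = Mul(-1, Mul(Rational(1, 2), Pow(o, -1))) = Mul(Rational(-1, 2), Pow(o, -1)))
Mul(Function('A')(k), a) = Mul(Mul(Rational(-1, 2), Pow(-2, -1)), -2296) = Mul(Mul(Rational(-1, 2), Rational(-1, 2)), -2296) = Mul(Rational(1, 4), -2296) = -574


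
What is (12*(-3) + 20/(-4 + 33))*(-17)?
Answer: 17408/29 ≈ 600.28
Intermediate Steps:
(12*(-3) + 20/(-4 + 33))*(-17) = (-36 + 20/29)*(-17) = -1024/29*(-17) = 17408/29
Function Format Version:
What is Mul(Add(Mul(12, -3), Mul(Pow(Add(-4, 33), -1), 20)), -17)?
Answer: Rational(17408, 29) ≈ 600.28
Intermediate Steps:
Mul(Add(Mul(12, -3), Mul(Pow(Add(-4, 33), -1), 20)), -17) = Mul(Add(-36, Mul(Pow(29, -1), 20)), -17) = Mul(Add(-36, Mul(Rational(1, 29), 20)), -17) = Mul(Add(-36, Rational(20, 29)), -17) = Mul(Rational(-1024, 29), -17) = Rational(17408, 29)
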